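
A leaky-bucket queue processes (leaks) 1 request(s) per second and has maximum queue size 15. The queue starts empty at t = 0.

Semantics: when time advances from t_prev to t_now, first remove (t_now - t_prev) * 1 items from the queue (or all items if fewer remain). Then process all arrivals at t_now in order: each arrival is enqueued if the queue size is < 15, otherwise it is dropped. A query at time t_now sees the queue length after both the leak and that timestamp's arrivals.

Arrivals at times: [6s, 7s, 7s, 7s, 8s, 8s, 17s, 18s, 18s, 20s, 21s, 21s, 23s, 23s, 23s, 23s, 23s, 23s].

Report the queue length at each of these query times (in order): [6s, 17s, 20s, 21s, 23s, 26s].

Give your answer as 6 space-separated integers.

Answer: 1 1 1 2 6 3

Derivation:
Queue lengths at query times:
  query t=6s: backlog = 1
  query t=17s: backlog = 1
  query t=20s: backlog = 1
  query t=21s: backlog = 2
  query t=23s: backlog = 6
  query t=26s: backlog = 3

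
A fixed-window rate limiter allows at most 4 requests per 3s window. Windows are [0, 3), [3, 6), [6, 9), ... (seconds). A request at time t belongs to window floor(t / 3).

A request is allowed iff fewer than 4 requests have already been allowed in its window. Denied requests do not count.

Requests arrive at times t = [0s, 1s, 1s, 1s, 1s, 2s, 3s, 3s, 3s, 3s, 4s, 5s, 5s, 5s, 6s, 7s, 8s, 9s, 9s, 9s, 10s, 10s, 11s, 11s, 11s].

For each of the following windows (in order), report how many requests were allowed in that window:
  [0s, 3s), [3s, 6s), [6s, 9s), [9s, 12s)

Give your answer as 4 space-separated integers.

Processing requests:
  req#1 t=0s (window 0): ALLOW
  req#2 t=1s (window 0): ALLOW
  req#3 t=1s (window 0): ALLOW
  req#4 t=1s (window 0): ALLOW
  req#5 t=1s (window 0): DENY
  req#6 t=2s (window 0): DENY
  req#7 t=3s (window 1): ALLOW
  req#8 t=3s (window 1): ALLOW
  req#9 t=3s (window 1): ALLOW
  req#10 t=3s (window 1): ALLOW
  req#11 t=4s (window 1): DENY
  req#12 t=5s (window 1): DENY
  req#13 t=5s (window 1): DENY
  req#14 t=5s (window 1): DENY
  req#15 t=6s (window 2): ALLOW
  req#16 t=7s (window 2): ALLOW
  req#17 t=8s (window 2): ALLOW
  req#18 t=9s (window 3): ALLOW
  req#19 t=9s (window 3): ALLOW
  req#20 t=9s (window 3): ALLOW
  req#21 t=10s (window 3): ALLOW
  req#22 t=10s (window 3): DENY
  req#23 t=11s (window 3): DENY
  req#24 t=11s (window 3): DENY
  req#25 t=11s (window 3): DENY

Allowed counts by window: 4 4 3 4

Answer: 4 4 3 4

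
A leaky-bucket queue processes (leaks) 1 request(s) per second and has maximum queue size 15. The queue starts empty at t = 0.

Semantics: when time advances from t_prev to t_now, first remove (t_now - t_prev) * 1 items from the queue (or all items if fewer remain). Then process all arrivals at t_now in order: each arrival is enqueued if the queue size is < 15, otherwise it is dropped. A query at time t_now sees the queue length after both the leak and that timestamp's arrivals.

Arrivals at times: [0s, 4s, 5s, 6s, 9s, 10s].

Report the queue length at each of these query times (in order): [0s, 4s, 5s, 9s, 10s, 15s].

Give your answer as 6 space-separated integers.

Queue lengths at query times:
  query t=0s: backlog = 1
  query t=4s: backlog = 1
  query t=5s: backlog = 1
  query t=9s: backlog = 1
  query t=10s: backlog = 1
  query t=15s: backlog = 0

Answer: 1 1 1 1 1 0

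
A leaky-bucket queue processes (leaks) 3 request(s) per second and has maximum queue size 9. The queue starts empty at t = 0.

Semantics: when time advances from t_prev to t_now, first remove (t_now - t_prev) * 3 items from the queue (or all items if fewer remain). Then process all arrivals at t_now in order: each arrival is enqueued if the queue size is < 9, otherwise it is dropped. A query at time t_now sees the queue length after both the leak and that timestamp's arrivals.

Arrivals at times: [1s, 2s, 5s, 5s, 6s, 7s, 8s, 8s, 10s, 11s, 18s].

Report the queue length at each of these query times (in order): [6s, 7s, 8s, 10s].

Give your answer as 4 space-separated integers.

Queue lengths at query times:
  query t=6s: backlog = 1
  query t=7s: backlog = 1
  query t=8s: backlog = 2
  query t=10s: backlog = 1

Answer: 1 1 2 1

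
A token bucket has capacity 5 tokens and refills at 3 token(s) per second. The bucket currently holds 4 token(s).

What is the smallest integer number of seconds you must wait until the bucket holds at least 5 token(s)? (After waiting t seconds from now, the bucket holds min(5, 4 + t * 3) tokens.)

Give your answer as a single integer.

Answer: 1

Derivation:
Need 4 + t * 3 >= 5, so t >= 1/3.
Smallest integer t = ceil(1/3) = 1.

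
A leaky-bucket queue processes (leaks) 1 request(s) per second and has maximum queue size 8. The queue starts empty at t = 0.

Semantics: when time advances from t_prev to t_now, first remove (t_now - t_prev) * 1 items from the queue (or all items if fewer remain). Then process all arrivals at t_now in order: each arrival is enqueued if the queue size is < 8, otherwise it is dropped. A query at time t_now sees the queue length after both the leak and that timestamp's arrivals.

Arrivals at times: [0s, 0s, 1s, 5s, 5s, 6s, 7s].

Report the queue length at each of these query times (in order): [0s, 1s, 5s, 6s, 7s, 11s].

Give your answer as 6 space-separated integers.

Answer: 2 2 2 2 2 0

Derivation:
Queue lengths at query times:
  query t=0s: backlog = 2
  query t=1s: backlog = 2
  query t=5s: backlog = 2
  query t=6s: backlog = 2
  query t=7s: backlog = 2
  query t=11s: backlog = 0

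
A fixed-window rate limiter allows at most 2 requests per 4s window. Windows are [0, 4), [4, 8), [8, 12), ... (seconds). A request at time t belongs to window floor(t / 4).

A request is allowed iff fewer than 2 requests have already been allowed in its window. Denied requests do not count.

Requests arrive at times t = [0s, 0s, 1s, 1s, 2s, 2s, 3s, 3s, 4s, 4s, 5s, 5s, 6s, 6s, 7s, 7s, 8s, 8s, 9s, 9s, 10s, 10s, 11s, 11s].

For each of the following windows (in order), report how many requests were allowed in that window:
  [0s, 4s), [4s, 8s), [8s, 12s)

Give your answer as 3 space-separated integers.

Processing requests:
  req#1 t=0s (window 0): ALLOW
  req#2 t=0s (window 0): ALLOW
  req#3 t=1s (window 0): DENY
  req#4 t=1s (window 0): DENY
  req#5 t=2s (window 0): DENY
  req#6 t=2s (window 0): DENY
  req#7 t=3s (window 0): DENY
  req#8 t=3s (window 0): DENY
  req#9 t=4s (window 1): ALLOW
  req#10 t=4s (window 1): ALLOW
  req#11 t=5s (window 1): DENY
  req#12 t=5s (window 1): DENY
  req#13 t=6s (window 1): DENY
  req#14 t=6s (window 1): DENY
  req#15 t=7s (window 1): DENY
  req#16 t=7s (window 1): DENY
  req#17 t=8s (window 2): ALLOW
  req#18 t=8s (window 2): ALLOW
  req#19 t=9s (window 2): DENY
  req#20 t=9s (window 2): DENY
  req#21 t=10s (window 2): DENY
  req#22 t=10s (window 2): DENY
  req#23 t=11s (window 2): DENY
  req#24 t=11s (window 2): DENY

Allowed counts by window: 2 2 2

Answer: 2 2 2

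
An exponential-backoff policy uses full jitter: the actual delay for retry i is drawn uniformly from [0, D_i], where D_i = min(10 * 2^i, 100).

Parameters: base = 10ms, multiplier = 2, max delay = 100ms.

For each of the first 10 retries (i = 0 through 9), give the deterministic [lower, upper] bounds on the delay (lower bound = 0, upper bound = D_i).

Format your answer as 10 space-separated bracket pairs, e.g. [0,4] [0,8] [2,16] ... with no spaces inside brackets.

Answer: [0,10] [0,20] [0,40] [0,80] [0,100] [0,100] [0,100] [0,100] [0,100] [0,100]

Derivation:
Computing bounds per retry:
  i=0: D_i=min(10*2^0,100)=10, bounds=[0,10]
  i=1: D_i=min(10*2^1,100)=20, bounds=[0,20]
  i=2: D_i=min(10*2^2,100)=40, bounds=[0,40]
  i=3: D_i=min(10*2^3,100)=80, bounds=[0,80]
  i=4: D_i=min(10*2^4,100)=100, bounds=[0,100]
  i=5: D_i=min(10*2^5,100)=100, bounds=[0,100]
  i=6: D_i=min(10*2^6,100)=100, bounds=[0,100]
  i=7: D_i=min(10*2^7,100)=100, bounds=[0,100]
  i=8: D_i=min(10*2^8,100)=100, bounds=[0,100]
  i=9: D_i=min(10*2^9,100)=100, bounds=[0,100]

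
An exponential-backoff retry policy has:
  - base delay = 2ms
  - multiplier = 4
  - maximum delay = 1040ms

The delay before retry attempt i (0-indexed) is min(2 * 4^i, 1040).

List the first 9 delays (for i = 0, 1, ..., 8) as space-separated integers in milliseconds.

Computing each delay:
  i=0: min(2*4^0, 1040) = 2
  i=1: min(2*4^1, 1040) = 8
  i=2: min(2*4^2, 1040) = 32
  i=3: min(2*4^3, 1040) = 128
  i=4: min(2*4^4, 1040) = 512
  i=5: min(2*4^5, 1040) = 1040
  i=6: min(2*4^6, 1040) = 1040
  i=7: min(2*4^7, 1040) = 1040
  i=8: min(2*4^8, 1040) = 1040

Answer: 2 8 32 128 512 1040 1040 1040 1040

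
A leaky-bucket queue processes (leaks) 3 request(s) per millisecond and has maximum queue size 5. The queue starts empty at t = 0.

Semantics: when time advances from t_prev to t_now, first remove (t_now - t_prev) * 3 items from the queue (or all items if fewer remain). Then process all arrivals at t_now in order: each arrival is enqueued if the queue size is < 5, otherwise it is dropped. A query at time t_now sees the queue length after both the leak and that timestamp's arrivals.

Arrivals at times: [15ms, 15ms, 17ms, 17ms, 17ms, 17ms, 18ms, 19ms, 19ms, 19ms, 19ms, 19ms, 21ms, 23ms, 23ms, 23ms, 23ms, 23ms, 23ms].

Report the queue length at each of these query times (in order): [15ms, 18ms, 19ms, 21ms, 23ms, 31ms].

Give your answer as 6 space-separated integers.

Queue lengths at query times:
  query t=15ms: backlog = 2
  query t=18ms: backlog = 2
  query t=19ms: backlog = 5
  query t=21ms: backlog = 1
  query t=23ms: backlog = 5
  query t=31ms: backlog = 0

Answer: 2 2 5 1 5 0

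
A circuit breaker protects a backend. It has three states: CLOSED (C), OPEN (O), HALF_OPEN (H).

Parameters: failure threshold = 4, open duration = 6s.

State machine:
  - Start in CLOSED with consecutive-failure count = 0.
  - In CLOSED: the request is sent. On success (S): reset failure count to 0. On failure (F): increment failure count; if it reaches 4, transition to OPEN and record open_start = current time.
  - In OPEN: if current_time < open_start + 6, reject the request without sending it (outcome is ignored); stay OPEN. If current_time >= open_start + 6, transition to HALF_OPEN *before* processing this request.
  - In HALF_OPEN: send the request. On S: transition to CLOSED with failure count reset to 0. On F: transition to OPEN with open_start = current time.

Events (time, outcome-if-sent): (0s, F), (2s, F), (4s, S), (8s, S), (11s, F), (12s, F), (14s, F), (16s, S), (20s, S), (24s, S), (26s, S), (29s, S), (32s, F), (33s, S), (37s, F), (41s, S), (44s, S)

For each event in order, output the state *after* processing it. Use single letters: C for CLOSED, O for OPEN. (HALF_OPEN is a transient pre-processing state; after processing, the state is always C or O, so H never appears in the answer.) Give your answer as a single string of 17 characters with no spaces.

Answer: CCCCCCCCCCCCCCCCC

Derivation:
State after each event:
  event#1 t=0s outcome=F: state=CLOSED
  event#2 t=2s outcome=F: state=CLOSED
  event#3 t=4s outcome=S: state=CLOSED
  event#4 t=8s outcome=S: state=CLOSED
  event#5 t=11s outcome=F: state=CLOSED
  event#6 t=12s outcome=F: state=CLOSED
  event#7 t=14s outcome=F: state=CLOSED
  event#8 t=16s outcome=S: state=CLOSED
  event#9 t=20s outcome=S: state=CLOSED
  event#10 t=24s outcome=S: state=CLOSED
  event#11 t=26s outcome=S: state=CLOSED
  event#12 t=29s outcome=S: state=CLOSED
  event#13 t=32s outcome=F: state=CLOSED
  event#14 t=33s outcome=S: state=CLOSED
  event#15 t=37s outcome=F: state=CLOSED
  event#16 t=41s outcome=S: state=CLOSED
  event#17 t=44s outcome=S: state=CLOSED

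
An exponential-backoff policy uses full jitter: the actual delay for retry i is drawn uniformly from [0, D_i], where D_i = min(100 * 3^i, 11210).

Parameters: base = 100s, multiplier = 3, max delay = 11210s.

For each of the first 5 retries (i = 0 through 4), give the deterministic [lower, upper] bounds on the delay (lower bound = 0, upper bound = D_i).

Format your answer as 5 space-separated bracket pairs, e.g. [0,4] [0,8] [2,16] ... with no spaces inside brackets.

Answer: [0,100] [0,300] [0,900] [0,2700] [0,8100]

Derivation:
Computing bounds per retry:
  i=0: D_i=min(100*3^0,11210)=100, bounds=[0,100]
  i=1: D_i=min(100*3^1,11210)=300, bounds=[0,300]
  i=2: D_i=min(100*3^2,11210)=900, bounds=[0,900]
  i=3: D_i=min(100*3^3,11210)=2700, bounds=[0,2700]
  i=4: D_i=min(100*3^4,11210)=8100, bounds=[0,8100]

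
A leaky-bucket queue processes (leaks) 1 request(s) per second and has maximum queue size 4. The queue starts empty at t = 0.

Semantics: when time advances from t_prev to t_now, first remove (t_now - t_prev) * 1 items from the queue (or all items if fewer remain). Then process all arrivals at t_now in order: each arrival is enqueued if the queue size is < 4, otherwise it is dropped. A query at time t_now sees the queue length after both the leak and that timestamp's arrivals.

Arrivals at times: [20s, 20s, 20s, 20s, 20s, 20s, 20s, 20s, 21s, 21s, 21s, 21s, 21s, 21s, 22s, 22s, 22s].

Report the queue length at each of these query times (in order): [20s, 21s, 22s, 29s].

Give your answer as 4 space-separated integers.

Answer: 4 4 4 0

Derivation:
Queue lengths at query times:
  query t=20s: backlog = 4
  query t=21s: backlog = 4
  query t=22s: backlog = 4
  query t=29s: backlog = 0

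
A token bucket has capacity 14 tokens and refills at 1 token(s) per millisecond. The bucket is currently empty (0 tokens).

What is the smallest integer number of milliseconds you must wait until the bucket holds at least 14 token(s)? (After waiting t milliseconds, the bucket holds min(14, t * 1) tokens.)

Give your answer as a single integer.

Answer: 14

Derivation:
Need t * 1 >= 14, so t >= 14/1.
Smallest integer t = ceil(14/1) = 14.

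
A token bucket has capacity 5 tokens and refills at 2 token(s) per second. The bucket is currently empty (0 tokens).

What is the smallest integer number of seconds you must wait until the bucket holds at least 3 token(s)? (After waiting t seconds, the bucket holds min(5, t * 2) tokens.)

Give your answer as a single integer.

Answer: 2

Derivation:
Need t * 2 >= 3, so t >= 3/2.
Smallest integer t = ceil(3/2) = 2.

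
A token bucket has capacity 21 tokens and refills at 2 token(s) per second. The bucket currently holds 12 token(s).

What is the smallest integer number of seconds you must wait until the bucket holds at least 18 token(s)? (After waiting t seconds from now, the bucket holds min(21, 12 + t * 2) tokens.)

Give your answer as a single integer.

Answer: 3

Derivation:
Need 12 + t * 2 >= 18, so t >= 6/2.
Smallest integer t = ceil(6/2) = 3.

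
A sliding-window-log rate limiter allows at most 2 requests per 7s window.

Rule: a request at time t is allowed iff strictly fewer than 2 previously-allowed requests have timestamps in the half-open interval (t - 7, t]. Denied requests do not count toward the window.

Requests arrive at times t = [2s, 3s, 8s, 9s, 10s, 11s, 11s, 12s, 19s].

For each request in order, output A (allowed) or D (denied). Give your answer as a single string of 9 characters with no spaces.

Tracking allowed requests in the window:
  req#1 t=2s: ALLOW
  req#2 t=3s: ALLOW
  req#3 t=8s: DENY
  req#4 t=9s: ALLOW
  req#5 t=10s: ALLOW
  req#6 t=11s: DENY
  req#7 t=11s: DENY
  req#8 t=12s: DENY
  req#9 t=19s: ALLOW

Answer: AADAADDDA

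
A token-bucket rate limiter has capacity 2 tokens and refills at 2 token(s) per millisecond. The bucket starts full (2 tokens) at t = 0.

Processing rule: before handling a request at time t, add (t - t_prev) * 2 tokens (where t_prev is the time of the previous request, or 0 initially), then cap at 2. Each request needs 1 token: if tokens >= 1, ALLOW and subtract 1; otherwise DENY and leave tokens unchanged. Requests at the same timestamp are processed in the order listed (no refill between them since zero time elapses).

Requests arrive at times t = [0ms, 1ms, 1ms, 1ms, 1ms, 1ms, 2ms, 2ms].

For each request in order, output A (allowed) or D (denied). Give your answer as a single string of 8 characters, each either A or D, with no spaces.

Simulating step by step:
  req#1 t=0ms: ALLOW
  req#2 t=1ms: ALLOW
  req#3 t=1ms: ALLOW
  req#4 t=1ms: DENY
  req#5 t=1ms: DENY
  req#6 t=1ms: DENY
  req#7 t=2ms: ALLOW
  req#8 t=2ms: ALLOW

Answer: AAADDDAA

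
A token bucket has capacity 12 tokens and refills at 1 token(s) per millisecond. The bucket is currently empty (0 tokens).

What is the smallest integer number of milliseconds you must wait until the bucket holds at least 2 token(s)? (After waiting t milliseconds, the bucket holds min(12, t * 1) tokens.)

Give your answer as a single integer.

Need t * 1 >= 2, so t >= 2/1.
Smallest integer t = ceil(2/1) = 2.

Answer: 2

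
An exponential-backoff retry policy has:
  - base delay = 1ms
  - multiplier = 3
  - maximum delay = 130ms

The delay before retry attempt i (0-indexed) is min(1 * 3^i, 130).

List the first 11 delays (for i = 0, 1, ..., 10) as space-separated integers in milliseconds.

Computing each delay:
  i=0: min(1*3^0, 130) = 1
  i=1: min(1*3^1, 130) = 3
  i=2: min(1*3^2, 130) = 9
  i=3: min(1*3^3, 130) = 27
  i=4: min(1*3^4, 130) = 81
  i=5: min(1*3^5, 130) = 130
  i=6: min(1*3^6, 130) = 130
  i=7: min(1*3^7, 130) = 130
  i=8: min(1*3^8, 130) = 130
  i=9: min(1*3^9, 130) = 130
  i=10: min(1*3^10, 130) = 130

Answer: 1 3 9 27 81 130 130 130 130 130 130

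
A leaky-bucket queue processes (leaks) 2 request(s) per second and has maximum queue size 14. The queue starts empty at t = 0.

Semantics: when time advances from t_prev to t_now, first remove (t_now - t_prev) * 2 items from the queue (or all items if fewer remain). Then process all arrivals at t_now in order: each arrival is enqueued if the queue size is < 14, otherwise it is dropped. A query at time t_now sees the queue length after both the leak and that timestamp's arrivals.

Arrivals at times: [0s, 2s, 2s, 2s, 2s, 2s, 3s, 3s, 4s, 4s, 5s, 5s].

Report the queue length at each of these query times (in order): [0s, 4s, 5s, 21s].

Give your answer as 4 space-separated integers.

Answer: 1 5 5 0

Derivation:
Queue lengths at query times:
  query t=0s: backlog = 1
  query t=4s: backlog = 5
  query t=5s: backlog = 5
  query t=21s: backlog = 0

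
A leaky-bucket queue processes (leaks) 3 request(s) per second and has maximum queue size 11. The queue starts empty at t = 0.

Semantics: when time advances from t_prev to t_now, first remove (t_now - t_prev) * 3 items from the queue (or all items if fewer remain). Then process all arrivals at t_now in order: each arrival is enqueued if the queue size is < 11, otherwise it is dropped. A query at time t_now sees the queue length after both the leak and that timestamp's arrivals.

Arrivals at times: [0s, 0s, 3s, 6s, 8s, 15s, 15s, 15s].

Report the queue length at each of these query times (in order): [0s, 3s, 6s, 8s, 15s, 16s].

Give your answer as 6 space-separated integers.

Answer: 2 1 1 1 3 0

Derivation:
Queue lengths at query times:
  query t=0s: backlog = 2
  query t=3s: backlog = 1
  query t=6s: backlog = 1
  query t=8s: backlog = 1
  query t=15s: backlog = 3
  query t=16s: backlog = 0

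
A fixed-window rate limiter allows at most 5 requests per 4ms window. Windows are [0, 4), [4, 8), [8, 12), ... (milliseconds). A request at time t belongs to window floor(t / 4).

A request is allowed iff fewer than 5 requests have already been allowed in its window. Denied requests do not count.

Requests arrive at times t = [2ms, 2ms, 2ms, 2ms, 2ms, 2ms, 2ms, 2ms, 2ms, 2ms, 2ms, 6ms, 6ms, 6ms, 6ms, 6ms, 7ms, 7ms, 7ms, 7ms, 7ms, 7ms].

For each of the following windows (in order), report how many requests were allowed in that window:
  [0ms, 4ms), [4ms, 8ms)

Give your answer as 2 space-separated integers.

Processing requests:
  req#1 t=2ms (window 0): ALLOW
  req#2 t=2ms (window 0): ALLOW
  req#3 t=2ms (window 0): ALLOW
  req#4 t=2ms (window 0): ALLOW
  req#5 t=2ms (window 0): ALLOW
  req#6 t=2ms (window 0): DENY
  req#7 t=2ms (window 0): DENY
  req#8 t=2ms (window 0): DENY
  req#9 t=2ms (window 0): DENY
  req#10 t=2ms (window 0): DENY
  req#11 t=2ms (window 0): DENY
  req#12 t=6ms (window 1): ALLOW
  req#13 t=6ms (window 1): ALLOW
  req#14 t=6ms (window 1): ALLOW
  req#15 t=6ms (window 1): ALLOW
  req#16 t=6ms (window 1): ALLOW
  req#17 t=7ms (window 1): DENY
  req#18 t=7ms (window 1): DENY
  req#19 t=7ms (window 1): DENY
  req#20 t=7ms (window 1): DENY
  req#21 t=7ms (window 1): DENY
  req#22 t=7ms (window 1): DENY

Allowed counts by window: 5 5

Answer: 5 5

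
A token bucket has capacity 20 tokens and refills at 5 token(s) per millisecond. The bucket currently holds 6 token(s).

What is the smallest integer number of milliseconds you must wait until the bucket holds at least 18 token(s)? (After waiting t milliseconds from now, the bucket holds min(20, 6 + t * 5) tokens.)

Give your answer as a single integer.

Need 6 + t * 5 >= 18, so t >= 12/5.
Smallest integer t = ceil(12/5) = 3.

Answer: 3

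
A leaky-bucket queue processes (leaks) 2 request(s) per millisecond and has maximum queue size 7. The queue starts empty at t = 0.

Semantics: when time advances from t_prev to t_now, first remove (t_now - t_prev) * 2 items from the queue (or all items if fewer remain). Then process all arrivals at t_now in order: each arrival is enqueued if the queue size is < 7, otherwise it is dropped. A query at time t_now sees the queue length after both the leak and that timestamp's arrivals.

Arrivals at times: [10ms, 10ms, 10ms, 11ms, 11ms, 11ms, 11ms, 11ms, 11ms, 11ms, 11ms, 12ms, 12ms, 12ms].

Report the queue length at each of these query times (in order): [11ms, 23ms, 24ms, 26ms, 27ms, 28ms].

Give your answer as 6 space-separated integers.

Answer: 7 0 0 0 0 0

Derivation:
Queue lengths at query times:
  query t=11ms: backlog = 7
  query t=23ms: backlog = 0
  query t=24ms: backlog = 0
  query t=26ms: backlog = 0
  query t=27ms: backlog = 0
  query t=28ms: backlog = 0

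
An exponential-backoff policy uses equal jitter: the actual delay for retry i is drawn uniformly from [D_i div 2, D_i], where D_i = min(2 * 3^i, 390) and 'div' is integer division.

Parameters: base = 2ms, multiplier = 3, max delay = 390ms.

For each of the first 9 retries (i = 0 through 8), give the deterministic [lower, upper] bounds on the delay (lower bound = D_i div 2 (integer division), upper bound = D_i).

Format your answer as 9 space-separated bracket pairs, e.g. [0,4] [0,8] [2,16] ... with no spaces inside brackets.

Answer: [1,2] [3,6] [9,18] [27,54] [81,162] [195,390] [195,390] [195,390] [195,390]

Derivation:
Computing bounds per retry:
  i=0: D_i=min(2*3^0,390)=2, bounds=[1,2]
  i=1: D_i=min(2*3^1,390)=6, bounds=[3,6]
  i=2: D_i=min(2*3^2,390)=18, bounds=[9,18]
  i=3: D_i=min(2*3^3,390)=54, bounds=[27,54]
  i=4: D_i=min(2*3^4,390)=162, bounds=[81,162]
  i=5: D_i=min(2*3^5,390)=390, bounds=[195,390]
  i=6: D_i=min(2*3^6,390)=390, bounds=[195,390]
  i=7: D_i=min(2*3^7,390)=390, bounds=[195,390]
  i=8: D_i=min(2*3^8,390)=390, bounds=[195,390]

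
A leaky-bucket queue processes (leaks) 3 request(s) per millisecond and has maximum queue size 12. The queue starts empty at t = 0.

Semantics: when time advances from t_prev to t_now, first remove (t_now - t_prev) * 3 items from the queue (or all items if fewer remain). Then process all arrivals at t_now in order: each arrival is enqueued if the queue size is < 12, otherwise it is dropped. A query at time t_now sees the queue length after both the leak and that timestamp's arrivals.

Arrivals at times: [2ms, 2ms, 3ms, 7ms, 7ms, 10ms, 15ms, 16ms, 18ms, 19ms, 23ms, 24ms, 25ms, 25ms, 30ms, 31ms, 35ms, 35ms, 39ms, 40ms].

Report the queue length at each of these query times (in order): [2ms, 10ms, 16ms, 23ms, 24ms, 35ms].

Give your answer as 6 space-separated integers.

Queue lengths at query times:
  query t=2ms: backlog = 2
  query t=10ms: backlog = 1
  query t=16ms: backlog = 1
  query t=23ms: backlog = 1
  query t=24ms: backlog = 1
  query t=35ms: backlog = 2

Answer: 2 1 1 1 1 2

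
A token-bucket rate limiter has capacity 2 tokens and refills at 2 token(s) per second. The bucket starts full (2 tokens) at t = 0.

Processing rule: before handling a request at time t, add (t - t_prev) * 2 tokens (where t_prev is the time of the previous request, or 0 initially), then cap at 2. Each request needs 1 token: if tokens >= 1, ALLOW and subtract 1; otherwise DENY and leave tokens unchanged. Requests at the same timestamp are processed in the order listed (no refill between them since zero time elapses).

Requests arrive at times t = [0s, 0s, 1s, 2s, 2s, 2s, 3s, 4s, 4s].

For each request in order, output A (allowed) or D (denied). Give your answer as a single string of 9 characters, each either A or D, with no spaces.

Simulating step by step:
  req#1 t=0s: ALLOW
  req#2 t=0s: ALLOW
  req#3 t=1s: ALLOW
  req#4 t=2s: ALLOW
  req#5 t=2s: ALLOW
  req#6 t=2s: DENY
  req#7 t=3s: ALLOW
  req#8 t=4s: ALLOW
  req#9 t=4s: ALLOW

Answer: AAAAADAAA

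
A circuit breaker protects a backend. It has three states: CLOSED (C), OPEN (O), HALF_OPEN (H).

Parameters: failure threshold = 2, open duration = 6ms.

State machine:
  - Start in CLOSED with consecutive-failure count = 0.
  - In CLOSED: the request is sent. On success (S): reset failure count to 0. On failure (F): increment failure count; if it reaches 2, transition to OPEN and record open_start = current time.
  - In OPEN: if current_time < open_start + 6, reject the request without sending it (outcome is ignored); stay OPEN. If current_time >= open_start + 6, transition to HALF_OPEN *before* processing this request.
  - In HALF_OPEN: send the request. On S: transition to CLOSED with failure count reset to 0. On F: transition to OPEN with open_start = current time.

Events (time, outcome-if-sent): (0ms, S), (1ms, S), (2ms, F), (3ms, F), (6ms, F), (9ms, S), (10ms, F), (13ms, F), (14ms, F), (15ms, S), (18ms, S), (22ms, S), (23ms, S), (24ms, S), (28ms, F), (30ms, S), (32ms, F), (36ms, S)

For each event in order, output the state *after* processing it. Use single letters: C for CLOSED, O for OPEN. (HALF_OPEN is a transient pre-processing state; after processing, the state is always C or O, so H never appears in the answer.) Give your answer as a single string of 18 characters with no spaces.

State after each event:
  event#1 t=0ms outcome=S: state=CLOSED
  event#2 t=1ms outcome=S: state=CLOSED
  event#3 t=2ms outcome=F: state=CLOSED
  event#4 t=3ms outcome=F: state=OPEN
  event#5 t=6ms outcome=F: state=OPEN
  event#6 t=9ms outcome=S: state=CLOSED
  event#7 t=10ms outcome=F: state=CLOSED
  event#8 t=13ms outcome=F: state=OPEN
  event#9 t=14ms outcome=F: state=OPEN
  event#10 t=15ms outcome=S: state=OPEN
  event#11 t=18ms outcome=S: state=OPEN
  event#12 t=22ms outcome=S: state=CLOSED
  event#13 t=23ms outcome=S: state=CLOSED
  event#14 t=24ms outcome=S: state=CLOSED
  event#15 t=28ms outcome=F: state=CLOSED
  event#16 t=30ms outcome=S: state=CLOSED
  event#17 t=32ms outcome=F: state=CLOSED
  event#18 t=36ms outcome=S: state=CLOSED

Answer: CCCOOCCOOOOCCCCCCC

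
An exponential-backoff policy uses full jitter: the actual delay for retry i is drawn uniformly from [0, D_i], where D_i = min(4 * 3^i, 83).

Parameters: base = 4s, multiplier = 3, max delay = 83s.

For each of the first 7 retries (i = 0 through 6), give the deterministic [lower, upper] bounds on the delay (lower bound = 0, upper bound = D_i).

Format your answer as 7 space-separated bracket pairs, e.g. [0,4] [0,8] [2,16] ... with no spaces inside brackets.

Computing bounds per retry:
  i=0: D_i=min(4*3^0,83)=4, bounds=[0,4]
  i=1: D_i=min(4*3^1,83)=12, bounds=[0,12]
  i=2: D_i=min(4*3^2,83)=36, bounds=[0,36]
  i=3: D_i=min(4*3^3,83)=83, bounds=[0,83]
  i=4: D_i=min(4*3^4,83)=83, bounds=[0,83]
  i=5: D_i=min(4*3^5,83)=83, bounds=[0,83]
  i=6: D_i=min(4*3^6,83)=83, bounds=[0,83]

Answer: [0,4] [0,12] [0,36] [0,83] [0,83] [0,83] [0,83]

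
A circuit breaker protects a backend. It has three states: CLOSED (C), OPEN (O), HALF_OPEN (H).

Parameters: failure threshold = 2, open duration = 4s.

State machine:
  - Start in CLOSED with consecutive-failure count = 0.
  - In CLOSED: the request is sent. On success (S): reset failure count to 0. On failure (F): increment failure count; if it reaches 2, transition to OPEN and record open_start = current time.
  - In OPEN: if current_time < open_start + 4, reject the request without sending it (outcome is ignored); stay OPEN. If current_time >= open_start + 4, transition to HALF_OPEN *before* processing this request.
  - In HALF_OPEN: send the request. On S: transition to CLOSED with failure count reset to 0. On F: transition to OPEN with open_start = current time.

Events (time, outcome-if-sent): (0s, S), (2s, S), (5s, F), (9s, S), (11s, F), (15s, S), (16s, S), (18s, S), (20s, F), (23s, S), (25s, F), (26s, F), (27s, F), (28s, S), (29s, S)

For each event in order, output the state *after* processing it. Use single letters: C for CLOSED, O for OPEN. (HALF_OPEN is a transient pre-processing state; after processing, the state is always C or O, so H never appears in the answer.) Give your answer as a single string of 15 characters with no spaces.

Answer: CCCCCCCCCCCOOOO

Derivation:
State after each event:
  event#1 t=0s outcome=S: state=CLOSED
  event#2 t=2s outcome=S: state=CLOSED
  event#3 t=5s outcome=F: state=CLOSED
  event#4 t=9s outcome=S: state=CLOSED
  event#5 t=11s outcome=F: state=CLOSED
  event#6 t=15s outcome=S: state=CLOSED
  event#7 t=16s outcome=S: state=CLOSED
  event#8 t=18s outcome=S: state=CLOSED
  event#9 t=20s outcome=F: state=CLOSED
  event#10 t=23s outcome=S: state=CLOSED
  event#11 t=25s outcome=F: state=CLOSED
  event#12 t=26s outcome=F: state=OPEN
  event#13 t=27s outcome=F: state=OPEN
  event#14 t=28s outcome=S: state=OPEN
  event#15 t=29s outcome=S: state=OPEN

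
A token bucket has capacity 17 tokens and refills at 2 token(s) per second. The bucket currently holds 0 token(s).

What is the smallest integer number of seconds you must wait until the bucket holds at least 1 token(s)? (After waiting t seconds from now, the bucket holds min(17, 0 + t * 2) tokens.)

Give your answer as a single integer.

Need 0 + t * 2 >= 1, so t >= 1/2.
Smallest integer t = ceil(1/2) = 1.

Answer: 1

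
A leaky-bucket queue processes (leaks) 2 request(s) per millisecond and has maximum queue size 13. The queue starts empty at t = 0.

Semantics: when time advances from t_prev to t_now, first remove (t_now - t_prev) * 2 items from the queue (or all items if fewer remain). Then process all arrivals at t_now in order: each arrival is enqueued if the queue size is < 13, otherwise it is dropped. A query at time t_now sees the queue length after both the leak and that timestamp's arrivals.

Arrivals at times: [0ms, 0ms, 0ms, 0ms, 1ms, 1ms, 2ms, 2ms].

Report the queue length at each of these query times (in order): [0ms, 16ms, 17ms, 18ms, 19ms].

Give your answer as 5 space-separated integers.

Answer: 4 0 0 0 0

Derivation:
Queue lengths at query times:
  query t=0ms: backlog = 4
  query t=16ms: backlog = 0
  query t=17ms: backlog = 0
  query t=18ms: backlog = 0
  query t=19ms: backlog = 0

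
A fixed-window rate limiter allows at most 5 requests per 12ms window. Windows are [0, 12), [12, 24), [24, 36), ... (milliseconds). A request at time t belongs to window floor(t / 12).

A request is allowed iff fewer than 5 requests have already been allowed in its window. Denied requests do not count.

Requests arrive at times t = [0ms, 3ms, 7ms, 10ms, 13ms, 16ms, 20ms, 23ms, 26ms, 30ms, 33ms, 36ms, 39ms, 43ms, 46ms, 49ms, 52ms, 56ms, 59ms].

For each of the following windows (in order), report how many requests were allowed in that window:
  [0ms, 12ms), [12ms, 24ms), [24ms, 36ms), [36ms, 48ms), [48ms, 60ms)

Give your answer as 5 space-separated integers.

Processing requests:
  req#1 t=0ms (window 0): ALLOW
  req#2 t=3ms (window 0): ALLOW
  req#3 t=7ms (window 0): ALLOW
  req#4 t=10ms (window 0): ALLOW
  req#5 t=13ms (window 1): ALLOW
  req#6 t=16ms (window 1): ALLOW
  req#7 t=20ms (window 1): ALLOW
  req#8 t=23ms (window 1): ALLOW
  req#9 t=26ms (window 2): ALLOW
  req#10 t=30ms (window 2): ALLOW
  req#11 t=33ms (window 2): ALLOW
  req#12 t=36ms (window 3): ALLOW
  req#13 t=39ms (window 3): ALLOW
  req#14 t=43ms (window 3): ALLOW
  req#15 t=46ms (window 3): ALLOW
  req#16 t=49ms (window 4): ALLOW
  req#17 t=52ms (window 4): ALLOW
  req#18 t=56ms (window 4): ALLOW
  req#19 t=59ms (window 4): ALLOW

Allowed counts by window: 4 4 3 4 4

Answer: 4 4 3 4 4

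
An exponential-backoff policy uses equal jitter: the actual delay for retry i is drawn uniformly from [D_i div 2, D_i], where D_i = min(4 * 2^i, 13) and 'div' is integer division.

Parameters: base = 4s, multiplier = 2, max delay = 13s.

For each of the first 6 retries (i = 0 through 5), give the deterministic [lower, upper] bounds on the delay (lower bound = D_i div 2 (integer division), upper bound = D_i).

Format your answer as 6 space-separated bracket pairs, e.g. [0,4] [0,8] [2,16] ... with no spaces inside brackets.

Computing bounds per retry:
  i=0: D_i=min(4*2^0,13)=4, bounds=[2,4]
  i=1: D_i=min(4*2^1,13)=8, bounds=[4,8]
  i=2: D_i=min(4*2^2,13)=13, bounds=[6,13]
  i=3: D_i=min(4*2^3,13)=13, bounds=[6,13]
  i=4: D_i=min(4*2^4,13)=13, bounds=[6,13]
  i=5: D_i=min(4*2^5,13)=13, bounds=[6,13]

Answer: [2,4] [4,8] [6,13] [6,13] [6,13] [6,13]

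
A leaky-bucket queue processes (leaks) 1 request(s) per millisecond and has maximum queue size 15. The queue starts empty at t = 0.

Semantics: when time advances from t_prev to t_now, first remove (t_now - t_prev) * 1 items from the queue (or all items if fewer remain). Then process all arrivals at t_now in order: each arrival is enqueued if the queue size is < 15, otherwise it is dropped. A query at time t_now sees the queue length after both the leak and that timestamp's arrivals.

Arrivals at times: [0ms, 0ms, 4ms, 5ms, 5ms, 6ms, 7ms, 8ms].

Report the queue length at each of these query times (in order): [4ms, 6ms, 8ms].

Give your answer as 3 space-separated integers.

Queue lengths at query times:
  query t=4ms: backlog = 1
  query t=6ms: backlog = 2
  query t=8ms: backlog = 2

Answer: 1 2 2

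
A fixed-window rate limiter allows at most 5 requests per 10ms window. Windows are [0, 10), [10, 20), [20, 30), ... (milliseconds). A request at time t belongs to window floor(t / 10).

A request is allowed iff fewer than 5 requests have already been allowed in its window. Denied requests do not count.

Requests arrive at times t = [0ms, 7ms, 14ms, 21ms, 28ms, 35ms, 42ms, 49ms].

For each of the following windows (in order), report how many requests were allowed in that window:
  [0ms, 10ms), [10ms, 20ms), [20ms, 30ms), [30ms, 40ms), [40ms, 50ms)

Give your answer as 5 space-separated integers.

Answer: 2 1 2 1 2

Derivation:
Processing requests:
  req#1 t=0ms (window 0): ALLOW
  req#2 t=7ms (window 0): ALLOW
  req#3 t=14ms (window 1): ALLOW
  req#4 t=21ms (window 2): ALLOW
  req#5 t=28ms (window 2): ALLOW
  req#6 t=35ms (window 3): ALLOW
  req#7 t=42ms (window 4): ALLOW
  req#8 t=49ms (window 4): ALLOW

Allowed counts by window: 2 1 2 1 2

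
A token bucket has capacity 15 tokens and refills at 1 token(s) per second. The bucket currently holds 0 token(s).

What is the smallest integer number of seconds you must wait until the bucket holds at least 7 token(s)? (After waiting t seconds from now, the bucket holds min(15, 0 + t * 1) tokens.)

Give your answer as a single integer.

Answer: 7

Derivation:
Need 0 + t * 1 >= 7, so t >= 7/1.
Smallest integer t = ceil(7/1) = 7.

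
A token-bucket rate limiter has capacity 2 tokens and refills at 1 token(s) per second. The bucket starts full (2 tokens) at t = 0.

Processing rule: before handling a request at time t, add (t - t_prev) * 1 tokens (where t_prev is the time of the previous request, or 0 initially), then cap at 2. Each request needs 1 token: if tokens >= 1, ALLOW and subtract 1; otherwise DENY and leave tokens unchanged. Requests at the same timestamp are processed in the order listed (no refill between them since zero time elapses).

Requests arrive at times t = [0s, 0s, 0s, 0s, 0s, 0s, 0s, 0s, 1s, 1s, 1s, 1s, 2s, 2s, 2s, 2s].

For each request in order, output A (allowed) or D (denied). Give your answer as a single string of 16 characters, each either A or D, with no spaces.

Simulating step by step:
  req#1 t=0s: ALLOW
  req#2 t=0s: ALLOW
  req#3 t=0s: DENY
  req#4 t=0s: DENY
  req#5 t=0s: DENY
  req#6 t=0s: DENY
  req#7 t=0s: DENY
  req#8 t=0s: DENY
  req#9 t=1s: ALLOW
  req#10 t=1s: DENY
  req#11 t=1s: DENY
  req#12 t=1s: DENY
  req#13 t=2s: ALLOW
  req#14 t=2s: DENY
  req#15 t=2s: DENY
  req#16 t=2s: DENY

Answer: AADDDDDDADDDADDD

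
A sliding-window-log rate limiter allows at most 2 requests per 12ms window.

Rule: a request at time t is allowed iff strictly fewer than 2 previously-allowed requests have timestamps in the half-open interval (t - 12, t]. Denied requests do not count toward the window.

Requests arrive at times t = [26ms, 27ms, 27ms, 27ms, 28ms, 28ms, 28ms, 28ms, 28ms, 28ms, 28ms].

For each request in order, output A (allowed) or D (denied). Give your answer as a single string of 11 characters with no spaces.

Tracking allowed requests in the window:
  req#1 t=26ms: ALLOW
  req#2 t=27ms: ALLOW
  req#3 t=27ms: DENY
  req#4 t=27ms: DENY
  req#5 t=28ms: DENY
  req#6 t=28ms: DENY
  req#7 t=28ms: DENY
  req#8 t=28ms: DENY
  req#9 t=28ms: DENY
  req#10 t=28ms: DENY
  req#11 t=28ms: DENY

Answer: AADDDDDDDDD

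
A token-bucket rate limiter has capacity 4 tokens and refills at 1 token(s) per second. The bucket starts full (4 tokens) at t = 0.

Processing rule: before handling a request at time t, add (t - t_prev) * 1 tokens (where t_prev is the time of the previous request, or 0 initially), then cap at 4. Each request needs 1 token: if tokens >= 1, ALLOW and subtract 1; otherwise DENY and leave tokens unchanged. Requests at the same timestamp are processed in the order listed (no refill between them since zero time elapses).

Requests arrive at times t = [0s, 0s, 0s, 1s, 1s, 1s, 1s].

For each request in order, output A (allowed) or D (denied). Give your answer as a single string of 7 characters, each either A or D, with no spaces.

Answer: AAAAADD

Derivation:
Simulating step by step:
  req#1 t=0s: ALLOW
  req#2 t=0s: ALLOW
  req#3 t=0s: ALLOW
  req#4 t=1s: ALLOW
  req#5 t=1s: ALLOW
  req#6 t=1s: DENY
  req#7 t=1s: DENY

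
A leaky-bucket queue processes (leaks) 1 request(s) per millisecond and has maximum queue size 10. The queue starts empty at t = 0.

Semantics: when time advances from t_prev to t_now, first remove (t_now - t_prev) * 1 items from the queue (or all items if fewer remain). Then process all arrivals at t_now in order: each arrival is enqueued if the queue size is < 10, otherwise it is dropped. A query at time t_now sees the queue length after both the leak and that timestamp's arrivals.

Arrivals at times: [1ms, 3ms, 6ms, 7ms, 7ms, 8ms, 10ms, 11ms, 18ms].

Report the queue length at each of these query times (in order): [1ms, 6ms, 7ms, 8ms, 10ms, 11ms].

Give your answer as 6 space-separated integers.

Queue lengths at query times:
  query t=1ms: backlog = 1
  query t=6ms: backlog = 1
  query t=7ms: backlog = 2
  query t=8ms: backlog = 2
  query t=10ms: backlog = 1
  query t=11ms: backlog = 1

Answer: 1 1 2 2 1 1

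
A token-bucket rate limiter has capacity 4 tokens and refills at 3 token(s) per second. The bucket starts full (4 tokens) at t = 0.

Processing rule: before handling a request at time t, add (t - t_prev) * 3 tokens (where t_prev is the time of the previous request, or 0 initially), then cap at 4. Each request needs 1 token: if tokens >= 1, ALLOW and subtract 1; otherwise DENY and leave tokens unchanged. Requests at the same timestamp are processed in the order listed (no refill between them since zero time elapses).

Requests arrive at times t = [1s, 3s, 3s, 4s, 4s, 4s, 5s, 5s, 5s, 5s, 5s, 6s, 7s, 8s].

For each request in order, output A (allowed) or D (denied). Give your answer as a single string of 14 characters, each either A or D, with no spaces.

Answer: AAAAAAAAAADAAA

Derivation:
Simulating step by step:
  req#1 t=1s: ALLOW
  req#2 t=3s: ALLOW
  req#3 t=3s: ALLOW
  req#4 t=4s: ALLOW
  req#5 t=4s: ALLOW
  req#6 t=4s: ALLOW
  req#7 t=5s: ALLOW
  req#8 t=5s: ALLOW
  req#9 t=5s: ALLOW
  req#10 t=5s: ALLOW
  req#11 t=5s: DENY
  req#12 t=6s: ALLOW
  req#13 t=7s: ALLOW
  req#14 t=8s: ALLOW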